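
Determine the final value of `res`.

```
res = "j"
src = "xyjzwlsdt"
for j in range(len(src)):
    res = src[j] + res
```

'tdslwzjyxj'

j=0: prepend 'x' → 'xj'
j=1: prepend 'y' → 'yxj'
j=2: prepend 'j' → 'jyxj'
j=3: prepend 'z' → 'zjyxj'
j=4: prepend 'w' → 'wzjyxj'
j=5: prepend 'l' → 'lwzjyxj'
j=6: prepend 's' → 'slwzjyxj'
j=7: prepend 'd' → 'dslwzjyxj'
j=8: prepend 't' → 'tdslwzjyxj'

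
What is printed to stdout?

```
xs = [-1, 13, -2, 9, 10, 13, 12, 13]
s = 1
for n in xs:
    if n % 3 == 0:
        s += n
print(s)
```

n=-1: not %3==0
n=13: not %3==0
n=-2: not %3==0
n=9: %3==0, s = 1+9 = 10
n=10: not %3==0
n=13: not %3==0
n=12: %3==0, s = 10+12 = 22
n=13: not %3==0

22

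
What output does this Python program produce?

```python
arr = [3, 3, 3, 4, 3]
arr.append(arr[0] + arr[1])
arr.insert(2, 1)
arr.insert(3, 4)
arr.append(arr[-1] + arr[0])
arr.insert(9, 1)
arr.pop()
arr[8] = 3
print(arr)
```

append arr[0]+arr[1] = 3+3 = 6 → [3, 3, 3, 4, 3, 6]
insert 1 at 2 → [3, 3, 1, 3, 4, 3, 6]
insert 4 at 3 → [3, 3, 1, 4, 3, 4, 3, 6]
append arr[-1]+arr[0] = 6+3 = 9 → [3, 3, 1, 4, 3, 4, 3, 6, 9]
insert 1 at 9 → [3, 3, 1, 4, 3, 4, 3, 6, 9, 1]
pop() removes 1 → [3, 3, 1, 4, 3, 4, 3, 6, 9]
arr[8] = 3 → [3, 3, 1, 4, 3, 4, 3, 6, 3]

[3, 3, 1, 4, 3, 4, 3, 6, 3]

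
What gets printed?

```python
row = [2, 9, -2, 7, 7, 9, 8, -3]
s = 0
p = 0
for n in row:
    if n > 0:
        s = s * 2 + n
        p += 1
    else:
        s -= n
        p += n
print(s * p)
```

n=2: >0, s = 0*2+2 = 2; p=1
n=9: >0, s = 2*2+9 = 13; p=2
n=-2: not >0, s = 13-(-2) = 15; p=0
n=7: >0, s = 15*2+7 = 37; p=1
n=7: >0, s = 37*2+7 = 81; p=2
n=9: >0, s = 81*2+9 = 171; p=3
n=8: >0, s = 171*2+8 = 350; p=4
n=-3: not >0, s = 350-(-3) = 353; p=1
s*p = 353*1 = 353

353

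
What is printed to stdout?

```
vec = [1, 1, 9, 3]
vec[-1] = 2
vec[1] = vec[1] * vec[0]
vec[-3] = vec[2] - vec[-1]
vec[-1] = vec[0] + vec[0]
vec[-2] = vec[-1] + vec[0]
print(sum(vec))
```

13

vec[-1] = 2 → [1, 1, 9, 2]
vec[1] = vec[1]*vec[0] = 1*1 = 1 → [1, 1, 9, 2]
vec[-3] = vec[2]-vec[-1] = 9-2 = 7 → [1, 7, 9, 2]
vec[-1] = vec[0]+vec[0] = 1+1 = 2 → [1, 7, 9, 2]
vec[-2] = vec[-1]+vec[0] = 2+1 = 3 → [1, 7, 3, 2]
sum = 13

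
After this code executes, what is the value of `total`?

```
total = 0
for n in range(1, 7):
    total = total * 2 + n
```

n=1: total = 0*2+1 = 1
n=2: total = 1*2+2 = 4
n=3: total = 4*2+3 = 11
n=4: total = 11*2+4 = 26
n=5: total = 26*2+5 = 57
n=6: total = 57*2+6 = 120

120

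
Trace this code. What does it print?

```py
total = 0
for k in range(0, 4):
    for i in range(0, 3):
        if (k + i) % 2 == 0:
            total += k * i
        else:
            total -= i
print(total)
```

k=0,i=0: even sum, total = 0+0 = 0
k=0,i=1: odd sum, total = 0-1 = -1
k=0,i=2: even sum, total = (-1)+0 = -1
k=1,i=0: odd sum, total = (-1)-0 = -1
k=1,i=1: even sum, total = (-1)+1 = 0
k=1,i=2: odd sum, total = 0-2 = -2
k=2,i=0: even sum, total = (-2)+0 = -2
k=2,i=1: odd sum, total = (-2)-1 = -3
k=2,i=2: even sum, total = (-3)+4 = 1
k=3,i=0: odd sum, total = 1-0 = 1
k=3,i=1: even sum, total = 1+3 = 4
k=3,i=2: odd sum, total = 4-2 = 2

2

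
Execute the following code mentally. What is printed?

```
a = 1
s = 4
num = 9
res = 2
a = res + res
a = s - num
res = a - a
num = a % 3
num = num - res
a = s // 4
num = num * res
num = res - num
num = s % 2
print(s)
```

a = 2+2 = 4
a = 4-9 = -5
res = (-5)-(-5) = 0
num = (-5)%3 = 1
num = 1-0 = 1
a = 4//4 = 1
num = 1*0 = 0
num = 0-0 = 0
num = 4%2 = 0

4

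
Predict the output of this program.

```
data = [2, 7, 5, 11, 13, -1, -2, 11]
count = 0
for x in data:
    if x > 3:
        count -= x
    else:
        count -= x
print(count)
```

-46

x=2: not >3, count = 0-2 = -2
x=7: >3, count = (-2)-7 = -9
x=5: >3, count = (-9)-5 = -14
x=11: >3, count = (-14)-11 = -25
x=13: >3, count = (-25)-13 = -38
x=-1: not >3, count = (-38)-(-1) = -37
x=-2: not >3, count = (-37)-(-2) = -35
x=11: >3, count = (-35)-11 = -46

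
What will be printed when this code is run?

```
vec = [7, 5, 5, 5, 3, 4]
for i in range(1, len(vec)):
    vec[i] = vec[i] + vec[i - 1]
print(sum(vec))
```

112

i=1: vec[1] = 5+7 = 12 → [7, 12, 5, 5, 3, 4]
i=2: vec[2] = 5+12 = 17 → [7, 12, 17, 5, 3, 4]
i=3: vec[3] = 5+17 = 22 → [7, 12, 17, 22, 3, 4]
i=4: vec[4] = 3+22 = 25 → [7, 12, 17, 22, 25, 4]
i=5: vec[5] = 4+25 = 29 → [7, 12, 17, 22, 25, 29]
sum = 112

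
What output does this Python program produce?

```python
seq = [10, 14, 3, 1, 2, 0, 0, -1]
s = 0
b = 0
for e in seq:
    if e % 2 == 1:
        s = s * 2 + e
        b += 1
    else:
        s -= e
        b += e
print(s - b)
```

e=10: not odd, s = 0-10 = -10; b=10
e=14: not odd, s = (-10)-14 = -24; b=24
e=3: odd, s = (-24)*2+3 = -45; b=25
e=1: odd, s = (-45)*2+1 = -89; b=26
e=2: not odd, s = (-89)-2 = -91; b=28
e=0: not odd, s = (-91)-0 = -91; b=28
e=0: not odd, s = (-91)-0 = -91; b=28
e=-1: odd, s = (-91)*2+(-1) = -183; b=29
s-b = (-183)-29 = -212

-212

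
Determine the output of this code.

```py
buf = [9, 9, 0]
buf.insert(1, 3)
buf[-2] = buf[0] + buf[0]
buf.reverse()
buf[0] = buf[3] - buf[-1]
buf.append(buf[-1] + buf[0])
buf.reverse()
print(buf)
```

[9, 9, 3, 18, 0]

insert 3 at 1 → [9, 3, 9, 0]
buf[-2] = buf[0]+buf[0] = 9+9 = 18 → [9, 3, 18, 0]
reverse → [0, 18, 3, 9]
buf[0] = buf[3]-buf[-1] = 9-9 = 0 → [0, 18, 3, 9]
append buf[-1]+buf[0] = 9+0 = 9 → [0, 18, 3, 9, 9]
reverse → [9, 9, 3, 18, 0]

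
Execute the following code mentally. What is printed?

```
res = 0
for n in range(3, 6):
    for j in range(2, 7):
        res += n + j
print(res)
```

120

n=3,j=2: res = 0+5 = 5
n=3,j=3: res = 5+6 = 11
n=3,j=4: res = 11+7 = 18
n=3,j=5: res = 18+8 = 26
n=3,j=6: res = 26+9 = 35
n=4,j=2: res = 35+6 = 41
n=4,j=3: res = 41+7 = 48
n=4,j=4: res = 48+8 = 56
n=4,j=5: res = 56+9 = 65
n=4,j=6: res = 65+10 = 75
n=5,j=2: res = 75+7 = 82
n=5,j=3: res = 82+8 = 90
n=5,j=4: res = 90+9 = 99
n=5,j=5: res = 99+10 = 109
n=5,j=6: res = 109+11 = 120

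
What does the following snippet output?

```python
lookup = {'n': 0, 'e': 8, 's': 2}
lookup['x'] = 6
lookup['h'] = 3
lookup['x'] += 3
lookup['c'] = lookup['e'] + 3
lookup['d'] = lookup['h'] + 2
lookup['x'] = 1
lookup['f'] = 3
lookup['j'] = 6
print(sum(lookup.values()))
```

lookup['x'] = 6 → {'n': 0, 'e': 8, 's': 2, 'x': 6}
lookup['h'] = 3 → {'n': 0, 'e': 8, 's': 2, 'x': 6, 'h': 3}
lookup['x'] = 6+3 = 9 → {'n': 0, 'e': 8, 's': 2, 'x': 9, 'h': 3}
lookup['c'] = lookup['e']+3 = 11 → {'n': 0, 'e': 8, 's': 2, 'x': 9, 'h': 3, 'c': 11}
lookup['d'] = lookup['h']+2 = 5 → {'n': 0, 'e': 8, 's': 2, 'x': 9, 'h': 3, 'c': 11, 'd': 5}
lookup['x'] = 1 → {'n': 0, 'e': 8, 's': 2, 'x': 1, 'h': 3, 'c': 11, 'd': 5}
lookup['f'] = 3 → {'n': 0, 'e': 8, 's': 2, 'x': 1, 'h': 3, 'c': 11, 'd': 5, 'f': 3}
lookup['j'] = 6 → {'n': 0, 'e': 8, 's': 2, 'x': 1, 'h': 3, 'c': 11, 'd': 5, 'f': 3, 'j': 6}
sum of values = 39

39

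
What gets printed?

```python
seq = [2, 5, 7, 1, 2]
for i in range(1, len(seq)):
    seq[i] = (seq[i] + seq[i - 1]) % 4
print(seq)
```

i=1: seq[1] = (5+2)%4 = 3 → [2, 3, 7, 1, 2]
i=2: seq[2] = (7+3)%4 = 2 → [2, 3, 2, 1, 2]
i=3: seq[3] = (1+2)%4 = 3 → [2, 3, 2, 3, 2]
i=4: seq[4] = (2+3)%4 = 1 → [2, 3, 2, 3, 1]

[2, 3, 2, 3, 1]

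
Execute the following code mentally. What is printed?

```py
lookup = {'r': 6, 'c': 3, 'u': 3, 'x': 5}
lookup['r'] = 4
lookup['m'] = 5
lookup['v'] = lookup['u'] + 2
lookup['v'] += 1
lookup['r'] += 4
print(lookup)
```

{'r': 8, 'c': 3, 'u': 3, 'x': 5, 'm': 5, 'v': 6}

lookup['r'] = 4 → {'r': 4, 'c': 3, 'u': 3, 'x': 5}
lookup['m'] = 5 → {'r': 4, 'c': 3, 'u': 3, 'x': 5, 'm': 5}
lookup['v'] = lookup['u']+2 = 5 → {'r': 4, 'c': 3, 'u': 3, 'x': 5, 'm': 5, 'v': 5}
lookup['v'] = 5+1 = 6 → {'r': 4, 'c': 3, 'u': 3, 'x': 5, 'm': 5, 'v': 6}
lookup['r'] = 4+4 = 8 → {'r': 8, 'c': 3, 'u': 3, 'x': 5, 'm': 5, 'v': 6}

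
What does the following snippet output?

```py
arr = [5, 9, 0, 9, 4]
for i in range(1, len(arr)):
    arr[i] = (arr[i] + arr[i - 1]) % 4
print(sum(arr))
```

i=1: arr[1] = (9+5)%4 = 2 → [5, 2, 0, 9, 4]
i=2: arr[2] = (0+2)%4 = 2 → [5, 2, 2, 9, 4]
i=3: arr[3] = (9+2)%4 = 3 → [5, 2, 2, 3, 4]
i=4: arr[4] = (4+3)%4 = 3 → [5, 2, 2, 3, 3]
sum = 15

15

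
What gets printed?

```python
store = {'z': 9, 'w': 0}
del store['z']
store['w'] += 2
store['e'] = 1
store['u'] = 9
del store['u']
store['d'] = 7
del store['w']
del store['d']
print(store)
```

{'e': 1}

del 'z' → {'w': 0}
store['w'] = 0+2 = 2 → {'w': 2}
store['e'] = 1 → {'w': 2, 'e': 1}
store['u'] = 9 → {'w': 2, 'e': 1, 'u': 9}
del 'u' → {'w': 2, 'e': 1}
store['d'] = 7 → {'w': 2, 'e': 1, 'd': 7}
del 'w' → {'e': 1, 'd': 7}
del 'd' → {'e': 1}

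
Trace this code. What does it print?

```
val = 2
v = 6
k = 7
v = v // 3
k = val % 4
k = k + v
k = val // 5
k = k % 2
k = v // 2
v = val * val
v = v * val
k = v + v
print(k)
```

v = 6//3 = 2
k = 2%4 = 2
k = 2+2 = 4
k = 2//5 = 0
k = 0%2 = 0
k = 2//2 = 1
v = 2*2 = 4
v = 4*2 = 8
k = 8+8 = 16

16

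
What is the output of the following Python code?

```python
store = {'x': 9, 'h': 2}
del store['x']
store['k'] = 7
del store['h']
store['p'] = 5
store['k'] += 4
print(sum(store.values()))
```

del 'x' → {'h': 2}
store['k'] = 7 → {'h': 2, 'k': 7}
del 'h' → {'k': 7}
store['p'] = 5 → {'k': 7, 'p': 5}
store['k'] = 7+4 = 11 → {'k': 11, 'p': 5}
sum of values = 16

16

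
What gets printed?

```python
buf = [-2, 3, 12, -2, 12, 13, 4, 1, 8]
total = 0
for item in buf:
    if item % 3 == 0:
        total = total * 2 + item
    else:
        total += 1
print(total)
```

item=-2: not %3==0, total = 0+1 = 1
item=3: %3==0, total = 1*2+3 = 5
item=12: %3==0, total = 5*2+12 = 22
item=-2: not %3==0, total = 22+1 = 23
item=12: %3==0, total = 23*2+12 = 58
item=13: not %3==0, total = 58+1 = 59
item=4: not %3==0, total = 59+1 = 60
item=1: not %3==0, total = 60+1 = 61
item=8: not %3==0, total = 61+1 = 62

62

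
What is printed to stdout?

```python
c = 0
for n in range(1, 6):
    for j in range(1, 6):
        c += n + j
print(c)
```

n=1,j=1: c = 0+2 = 2
n=1,j=2: c = 2+3 = 5
n=1,j=3: c = 5+4 = 9
n=1,j=4: c = 9+5 = 14
n=1,j=5: c = 14+6 = 20
n=2,j=1: c = 20+3 = 23
n=2,j=2: c = 23+4 = 27
n=2,j=3: c = 27+5 = 32
n=2,j=4: c = 32+6 = 38
n=2,j=5: c = 38+7 = 45
n=3,j=1: c = 45+4 = 49
n=3,j=2: c = 49+5 = 54
n=3,j=3: c = 54+6 = 60
n=3,j=4: c = 60+7 = 67
n=3,j=5: c = 67+8 = 75
n=4,j=1: c = 75+5 = 80
n=4,j=2: c = 80+6 = 86
n=4,j=3: c = 86+7 = 93
n=4,j=4: c = 93+8 = 101
n=4,j=5: c = 101+9 = 110
n=5,j=1: c = 110+6 = 116
n=5,j=2: c = 116+7 = 123
n=5,j=3: c = 123+8 = 131
n=5,j=4: c = 131+9 = 140
n=5,j=5: c = 140+10 = 150

150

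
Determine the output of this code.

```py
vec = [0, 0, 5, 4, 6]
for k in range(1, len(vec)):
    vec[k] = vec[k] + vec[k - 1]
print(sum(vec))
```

29

k=1: vec[1] = 0+0 = 0 → [0, 0, 5, 4, 6]
k=2: vec[2] = 5+0 = 5 → [0, 0, 5, 4, 6]
k=3: vec[3] = 4+5 = 9 → [0, 0, 5, 9, 6]
k=4: vec[4] = 6+9 = 15 → [0, 0, 5, 9, 15]
sum = 29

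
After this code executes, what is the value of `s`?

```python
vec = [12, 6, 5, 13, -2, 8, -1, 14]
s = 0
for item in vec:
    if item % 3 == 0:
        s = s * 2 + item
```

item=12: %3==0, s = 0*2+12 = 12
item=6: %3==0, s = 12*2+6 = 30
item=5: not %3==0
item=13: not %3==0
item=-2: not %3==0
item=8: not %3==0
item=-1: not %3==0
item=14: not %3==0

30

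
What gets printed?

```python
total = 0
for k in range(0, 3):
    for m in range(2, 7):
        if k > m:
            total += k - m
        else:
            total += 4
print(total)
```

60

k=0,m=2: not 0>2, total = 0+4 = 4
k=0,m=3: not 0>3, total = 4+4 = 8
k=0,m=4: not 0>4, total = 8+4 = 12
k=0,m=5: not 0>5, total = 12+4 = 16
k=0,m=6: not 0>6, total = 16+4 = 20
k=1,m=2: not 1>2, total = 20+4 = 24
k=1,m=3: not 1>3, total = 24+4 = 28
k=1,m=4: not 1>4, total = 28+4 = 32
k=1,m=5: not 1>5, total = 32+4 = 36
k=1,m=6: not 1>6, total = 36+4 = 40
k=2,m=2: not 2>2, total = 40+4 = 44
k=2,m=3: not 2>3, total = 44+4 = 48
k=2,m=4: not 2>4, total = 48+4 = 52
k=2,m=5: not 2>5, total = 52+4 = 56
k=2,m=6: not 2>6, total = 56+4 = 60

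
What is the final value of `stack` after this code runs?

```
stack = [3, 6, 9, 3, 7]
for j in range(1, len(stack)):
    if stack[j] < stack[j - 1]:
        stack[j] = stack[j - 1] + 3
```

j=1: 6>=3, unchanged → [3, 6, 9, 3, 7]
j=2: 9>=6, unchanged → [3, 6, 9, 3, 7]
j=3: 3<9, stack[3] = 9+3 = 12 → [3, 6, 9, 12, 7]
j=4: 7<12, stack[4] = 12+3 = 15 → [3, 6, 9, 12, 15]

[3, 6, 9, 12, 15]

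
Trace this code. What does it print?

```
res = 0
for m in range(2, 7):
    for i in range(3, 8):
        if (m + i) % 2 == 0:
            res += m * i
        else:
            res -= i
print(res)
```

175

m=2,i=3: odd sum, res = 0-3 = -3
m=2,i=4: even sum, res = (-3)+8 = 5
m=2,i=5: odd sum, res = 5-5 = 0
m=2,i=6: even sum, res = 0+12 = 12
m=2,i=7: odd sum, res = 12-7 = 5
m=3,i=3: even sum, res = 5+9 = 14
m=3,i=4: odd sum, res = 14-4 = 10
m=3,i=5: even sum, res = 10+15 = 25
m=3,i=6: odd sum, res = 25-6 = 19
m=3,i=7: even sum, res = 19+21 = 40
m=4,i=3: odd sum, res = 40-3 = 37
m=4,i=4: even sum, res = 37+16 = 53
m=4,i=5: odd sum, res = 53-5 = 48
m=4,i=6: even sum, res = 48+24 = 72
m=4,i=7: odd sum, res = 72-7 = 65
m=5,i=3: even sum, res = 65+15 = 80
m=5,i=4: odd sum, res = 80-4 = 76
m=5,i=5: even sum, res = 76+25 = 101
m=5,i=6: odd sum, res = 101-6 = 95
m=5,i=7: even sum, res = 95+35 = 130
m=6,i=3: odd sum, res = 130-3 = 127
m=6,i=4: even sum, res = 127+24 = 151
m=6,i=5: odd sum, res = 151-5 = 146
m=6,i=6: even sum, res = 146+36 = 182
m=6,i=7: odd sum, res = 182-7 = 175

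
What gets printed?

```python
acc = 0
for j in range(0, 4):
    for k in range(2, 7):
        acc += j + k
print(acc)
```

j=0,k=2: acc = 0+2 = 2
j=0,k=3: acc = 2+3 = 5
j=0,k=4: acc = 5+4 = 9
j=0,k=5: acc = 9+5 = 14
j=0,k=6: acc = 14+6 = 20
j=1,k=2: acc = 20+3 = 23
j=1,k=3: acc = 23+4 = 27
j=1,k=4: acc = 27+5 = 32
j=1,k=5: acc = 32+6 = 38
j=1,k=6: acc = 38+7 = 45
j=2,k=2: acc = 45+4 = 49
j=2,k=3: acc = 49+5 = 54
j=2,k=4: acc = 54+6 = 60
j=2,k=5: acc = 60+7 = 67
j=2,k=6: acc = 67+8 = 75
j=3,k=2: acc = 75+5 = 80
j=3,k=3: acc = 80+6 = 86
j=3,k=4: acc = 86+7 = 93
j=3,k=5: acc = 93+8 = 101
j=3,k=6: acc = 101+9 = 110

110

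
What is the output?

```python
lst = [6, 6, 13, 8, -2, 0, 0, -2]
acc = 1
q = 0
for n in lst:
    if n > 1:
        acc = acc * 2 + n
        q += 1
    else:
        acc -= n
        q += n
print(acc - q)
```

126

n=6: >1, acc = 1*2+6 = 8; q=1
n=6: >1, acc = 8*2+6 = 22; q=2
n=13: >1, acc = 22*2+13 = 57; q=3
n=8: >1, acc = 57*2+8 = 122; q=4
n=-2: not >1, acc = 122-(-2) = 124; q=2
n=0: not >1, acc = 124-0 = 124; q=2
n=0: not >1, acc = 124-0 = 124; q=2
n=-2: not >1, acc = 124-(-2) = 126; q=0
acc-q = 126-0 = 126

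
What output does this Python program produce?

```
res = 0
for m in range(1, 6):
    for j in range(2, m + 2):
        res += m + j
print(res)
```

105

m=1,j=2: res = 0+3 = 3
m=2,j=2: res = 3+4 = 7
m=2,j=3: res = 7+5 = 12
m=3,j=2: res = 12+5 = 17
m=3,j=3: res = 17+6 = 23
m=3,j=4: res = 23+7 = 30
m=4,j=2: res = 30+6 = 36
m=4,j=3: res = 36+7 = 43
m=4,j=4: res = 43+8 = 51
m=4,j=5: res = 51+9 = 60
m=5,j=2: res = 60+7 = 67
m=5,j=3: res = 67+8 = 75
m=5,j=4: res = 75+9 = 84
m=5,j=5: res = 84+10 = 94
m=5,j=6: res = 94+11 = 105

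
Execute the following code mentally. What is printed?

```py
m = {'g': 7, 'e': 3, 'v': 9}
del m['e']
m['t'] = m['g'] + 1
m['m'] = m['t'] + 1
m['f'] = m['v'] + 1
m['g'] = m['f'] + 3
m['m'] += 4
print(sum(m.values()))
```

del 'e' → {'g': 7, 'v': 9}
m['t'] = m['g']+1 = 8 → {'g': 7, 'v': 9, 't': 8}
m['m'] = m['t']+1 = 9 → {'g': 7, 'v': 9, 't': 8, 'm': 9}
m['f'] = m['v']+1 = 10 → {'g': 7, 'v': 9, 't': 8, 'm': 9, 'f': 10}
m['g'] = m['f']+3 = 13 → {'g': 13, 'v': 9, 't': 8, 'm': 9, 'f': 10}
m['m'] = 9+4 = 13 → {'g': 13, 'v': 9, 't': 8, 'm': 13, 'f': 10}
sum of values = 53

53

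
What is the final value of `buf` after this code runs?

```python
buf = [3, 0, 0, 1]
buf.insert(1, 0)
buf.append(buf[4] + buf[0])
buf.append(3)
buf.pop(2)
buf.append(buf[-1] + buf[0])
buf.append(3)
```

insert 0 at 1 → [3, 0, 0, 0, 1]
append buf[4]+buf[0] = 1+3 = 4 → [3, 0, 0, 0, 1, 4]
append 3 → [3, 0, 0, 0, 1, 4, 3]
pop(2) removes 0 → [3, 0, 0, 1, 4, 3]
append buf[-1]+buf[0] = 3+3 = 6 → [3, 0, 0, 1, 4, 3, 6]
append 3 → [3, 0, 0, 1, 4, 3, 6, 3]

[3, 0, 0, 1, 4, 3, 6, 3]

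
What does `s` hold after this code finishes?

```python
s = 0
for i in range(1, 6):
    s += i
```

i=1: s = 0+1 = 1
i=2: s = 1+2 = 3
i=3: s = 3+3 = 6
i=4: s = 6+4 = 10
i=5: s = 10+5 = 15

15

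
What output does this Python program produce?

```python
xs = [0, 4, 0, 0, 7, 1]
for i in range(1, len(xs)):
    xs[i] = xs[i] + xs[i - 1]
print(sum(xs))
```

i=1: xs[1] = 4+0 = 4 → [0, 4, 0, 0, 7, 1]
i=2: xs[2] = 0+4 = 4 → [0, 4, 4, 0, 7, 1]
i=3: xs[3] = 0+4 = 4 → [0, 4, 4, 4, 7, 1]
i=4: xs[4] = 7+4 = 11 → [0, 4, 4, 4, 11, 1]
i=5: xs[5] = 1+11 = 12 → [0, 4, 4, 4, 11, 12]
sum = 35

35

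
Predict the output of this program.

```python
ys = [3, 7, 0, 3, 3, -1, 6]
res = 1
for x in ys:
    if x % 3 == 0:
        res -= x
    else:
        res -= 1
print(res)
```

-16

x=3: %3==0, res = 1-3 = -2
x=7: not %3==0, res = (-2)-1 = -3
x=0: %3==0, res = (-3)-0 = -3
x=3: %3==0, res = (-3)-3 = -6
x=3: %3==0, res = (-6)-3 = -9
x=-1: not %3==0, res = (-9)-1 = -10
x=6: %3==0, res = (-10)-6 = -16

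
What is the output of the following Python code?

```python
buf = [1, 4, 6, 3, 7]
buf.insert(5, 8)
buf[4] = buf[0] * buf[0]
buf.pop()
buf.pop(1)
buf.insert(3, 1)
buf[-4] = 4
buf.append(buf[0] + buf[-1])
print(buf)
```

[1, 4, 3, 1, 1, 2]

insert 8 at 5 → [1, 4, 6, 3, 7, 8]
buf[4] = buf[0]*buf[0] = 1*1 = 1 → [1, 4, 6, 3, 1, 8]
pop() removes 8 → [1, 4, 6, 3, 1]
pop(1) removes 4 → [1, 6, 3, 1]
insert 1 at 3 → [1, 6, 3, 1, 1]
buf[-4] = 4 → [1, 4, 3, 1, 1]
append buf[0]+buf[-1] = 1+1 = 2 → [1, 4, 3, 1, 1, 2]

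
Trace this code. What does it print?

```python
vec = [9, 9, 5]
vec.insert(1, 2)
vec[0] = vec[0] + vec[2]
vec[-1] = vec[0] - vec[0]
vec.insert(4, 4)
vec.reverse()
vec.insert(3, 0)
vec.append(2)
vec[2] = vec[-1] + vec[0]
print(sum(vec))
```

insert 2 at 1 → [9, 2, 9, 5]
vec[0] = vec[0]+vec[2] = 9+9 = 18 → [18, 2, 9, 5]
vec[-1] = vec[0]-vec[0] = 18-18 = 0 → [18, 2, 9, 0]
insert 4 at 4 → [18, 2, 9, 0, 4]
reverse → [4, 0, 9, 2, 18]
insert 0 at 3 → [4, 0, 9, 0, 2, 18]
append 2 → [4, 0, 9, 0, 2, 18, 2]
vec[2] = vec[-1]+vec[0] = 2+4 = 6 → [4, 0, 6, 0, 2, 18, 2]
sum = 32

32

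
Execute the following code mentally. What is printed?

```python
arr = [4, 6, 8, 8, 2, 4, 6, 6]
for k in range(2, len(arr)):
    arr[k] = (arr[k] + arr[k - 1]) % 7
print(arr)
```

k=2: arr[2] = (8+6)%7 = 0 → [4, 6, 0, 8, 2, 4, 6, 6]
k=3: arr[3] = (8+0)%7 = 1 → [4, 6, 0, 1, 2, 4, 6, 6]
k=4: arr[4] = (2+1)%7 = 3 → [4, 6, 0, 1, 3, 4, 6, 6]
k=5: arr[5] = (4+3)%7 = 0 → [4, 6, 0, 1, 3, 0, 6, 6]
k=6: arr[6] = (6+0)%7 = 6 → [4, 6, 0, 1, 3, 0, 6, 6]
k=7: arr[7] = (6+6)%7 = 5 → [4, 6, 0, 1, 3, 0, 6, 5]

[4, 6, 0, 1, 3, 0, 6, 5]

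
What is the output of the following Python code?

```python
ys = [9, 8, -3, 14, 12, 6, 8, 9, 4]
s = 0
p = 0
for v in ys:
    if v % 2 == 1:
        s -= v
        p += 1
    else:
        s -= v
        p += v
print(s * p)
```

v=9: odd, s = 0-9 = -9; p=1
v=8: not odd, s = (-9)-8 = -17; p=9
v=-3: odd, s = (-17)-(-3) = -14; p=10
v=14: not odd, s = (-14)-14 = -28; p=24
v=12: not odd, s = (-28)-12 = -40; p=36
v=6: not odd, s = (-40)-6 = -46; p=42
v=8: not odd, s = (-46)-8 = -54; p=50
v=9: odd, s = (-54)-9 = -63; p=51
v=4: not odd, s = (-63)-4 = -67; p=55
s*p = (-67)*55 = -3685

-3685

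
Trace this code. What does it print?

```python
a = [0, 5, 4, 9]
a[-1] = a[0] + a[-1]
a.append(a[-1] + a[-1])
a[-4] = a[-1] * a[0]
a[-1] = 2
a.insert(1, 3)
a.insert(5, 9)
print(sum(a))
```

27

a[-1] = a[0]+a[-1] = 0+9 = 9 → [0, 5, 4, 9]
append a[-1]+a[-1] = 9+9 = 18 → [0, 5, 4, 9, 18]
a[-4] = a[-1]*a[0] = 18*0 = 0 → [0, 0, 4, 9, 18]
a[-1] = 2 → [0, 0, 4, 9, 2]
insert 3 at 1 → [0, 3, 0, 4, 9, 2]
insert 9 at 5 → [0, 3, 0, 4, 9, 9, 2]
sum = 27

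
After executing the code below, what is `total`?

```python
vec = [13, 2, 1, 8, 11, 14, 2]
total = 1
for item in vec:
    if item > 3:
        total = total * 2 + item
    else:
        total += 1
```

item=13: >3, total = 1*2+13 = 15
item=2: not >3, total = 15+1 = 16
item=1: not >3, total = 16+1 = 17
item=8: >3, total = 17*2+8 = 42
item=11: >3, total = 42*2+11 = 95
item=14: >3, total = 95*2+14 = 204
item=2: not >3, total = 204+1 = 205

205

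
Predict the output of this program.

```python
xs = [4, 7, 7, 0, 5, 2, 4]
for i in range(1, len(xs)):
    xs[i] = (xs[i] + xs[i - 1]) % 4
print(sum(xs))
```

16

i=1: xs[1] = (7+4)%4 = 3 → [4, 3, 7, 0, 5, 2, 4]
i=2: xs[2] = (7+3)%4 = 2 → [4, 3, 2, 0, 5, 2, 4]
i=3: xs[3] = (0+2)%4 = 2 → [4, 3, 2, 2, 5, 2, 4]
i=4: xs[4] = (5+2)%4 = 3 → [4, 3, 2, 2, 3, 2, 4]
i=5: xs[5] = (2+3)%4 = 1 → [4, 3, 2, 2, 3, 1, 4]
i=6: xs[6] = (4+1)%4 = 1 → [4, 3, 2, 2, 3, 1, 1]
sum = 16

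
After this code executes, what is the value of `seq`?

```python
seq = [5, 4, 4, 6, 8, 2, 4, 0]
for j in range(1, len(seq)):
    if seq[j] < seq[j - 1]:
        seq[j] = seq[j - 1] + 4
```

[5, 9, 13, 17, 21, 25, 29, 33]

j=1: 4<5, seq[1] = 5+4 = 9 → [5, 9, 4, 6, 8, 2, 4, 0]
j=2: 4<9, seq[2] = 9+4 = 13 → [5, 9, 13, 6, 8, 2, 4, 0]
j=3: 6<13, seq[3] = 13+4 = 17 → [5, 9, 13, 17, 8, 2, 4, 0]
j=4: 8<17, seq[4] = 17+4 = 21 → [5, 9, 13, 17, 21, 2, 4, 0]
j=5: 2<21, seq[5] = 21+4 = 25 → [5, 9, 13, 17, 21, 25, 4, 0]
j=6: 4<25, seq[6] = 25+4 = 29 → [5, 9, 13, 17, 21, 25, 29, 0]
j=7: 0<29, seq[7] = 29+4 = 33 → [5, 9, 13, 17, 21, 25, 29, 33]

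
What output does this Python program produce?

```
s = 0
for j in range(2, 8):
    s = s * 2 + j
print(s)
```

183

j=2: s = 0*2+2 = 2
j=3: s = 2*2+3 = 7
j=4: s = 7*2+4 = 18
j=5: s = 18*2+5 = 41
j=6: s = 41*2+6 = 88
j=7: s = 88*2+7 = 183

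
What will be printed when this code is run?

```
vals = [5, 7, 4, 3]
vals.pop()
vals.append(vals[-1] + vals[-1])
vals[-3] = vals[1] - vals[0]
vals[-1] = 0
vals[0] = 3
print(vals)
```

[3, 2, 4, 0]

pop() removes 3 → [5, 7, 4]
append vals[-1]+vals[-1] = 4+4 = 8 → [5, 7, 4, 8]
vals[-3] = vals[1]-vals[0] = 7-5 = 2 → [5, 2, 4, 8]
vals[-1] = 0 → [5, 2, 4, 0]
vals[0] = 3 → [3, 2, 4, 0]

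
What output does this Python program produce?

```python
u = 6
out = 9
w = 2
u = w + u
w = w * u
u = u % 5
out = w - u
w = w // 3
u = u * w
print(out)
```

u = 2+6 = 8
w = 2*8 = 16
u = 8%5 = 3
out = 16-3 = 13
w = 16//3 = 5
u = 3*5 = 15

13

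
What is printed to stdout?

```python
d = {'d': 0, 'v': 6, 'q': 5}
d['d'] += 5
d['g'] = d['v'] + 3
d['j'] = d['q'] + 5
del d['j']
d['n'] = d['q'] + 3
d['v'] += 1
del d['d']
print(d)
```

d['d'] = 0+5 = 5 → {'d': 5, 'v': 6, 'q': 5}
d['g'] = d['v']+3 = 9 → {'d': 5, 'v': 6, 'q': 5, 'g': 9}
d['j'] = d['q']+5 = 10 → {'d': 5, 'v': 6, 'q': 5, 'g': 9, 'j': 10}
del 'j' → {'d': 5, 'v': 6, 'q': 5, 'g': 9}
d['n'] = d['q']+3 = 8 → {'d': 5, 'v': 6, 'q': 5, 'g': 9, 'n': 8}
d['v'] = 6+1 = 7 → {'d': 5, 'v': 7, 'q': 5, 'g': 9, 'n': 8}
del 'd' → {'v': 7, 'q': 5, 'g': 9, 'n': 8}

{'v': 7, 'q': 5, 'g': 9, 'n': 8}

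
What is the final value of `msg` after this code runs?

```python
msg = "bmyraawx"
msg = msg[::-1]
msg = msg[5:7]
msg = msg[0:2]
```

reverse → 'xwaarymb'
slice [5:7] → 'ym'
slice [0:2] → 'ym'

'ym'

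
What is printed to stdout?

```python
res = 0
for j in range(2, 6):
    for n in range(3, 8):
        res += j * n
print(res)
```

j=2,n=3: res = 0+6 = 6
j=2,n=4: res = 6+8 = 14
j=2,n=5: res = 14+10 = 24
j=2,n=6: res = 24+12 = 36
j=2,n=7: res = 36+14 = 50
j=3,n=3: res = 50+9 = 59
j=3,n=4: res = 59+12 = 71
j=3,n=5: res = 71+15 = 86
j=3,n=6: res = 86+18 = 104
j=3,n=7: res = 104+21 = 125
j=4,n=3: res = 125+12 = 137
j=4,n=4: res = 137+16 = 153
j=4,n=5: res = 153+20 = 173
j=4,n=6: res = 173+24 = 197
j=4,n=7: res = 197+28 = 225
j=5,n=3: res = 225+15 = 240
j=5,n=4: res = 240+20 = 260
j=5,n=5: res = 260+25 = 285
j=5,n=6: res = 285+30 = 315
j=5,n=7: res = 315+35 = 350

350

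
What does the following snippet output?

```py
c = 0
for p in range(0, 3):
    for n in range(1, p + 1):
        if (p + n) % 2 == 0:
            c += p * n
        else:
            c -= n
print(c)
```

p=1,n=1: even sum, c = 0+1 = 1
p=2,n=1: odd sum, c = 1-1 = 0
p=2,n=2: even sum, c = 0+4 = 4

4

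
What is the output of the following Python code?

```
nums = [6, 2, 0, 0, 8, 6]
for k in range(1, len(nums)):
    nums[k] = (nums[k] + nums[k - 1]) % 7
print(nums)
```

k=1: nums[1] = (2+6)%7 = 1 → [6, 1, 0, 0, 8, 6]
k=2: nums[2] = (0+1)%7 = 1 → [6, 1, 1, 0, 8, 6]
k=3: nums[3] = (0+1)%7 = 1 → [6, 1, 1, 1, 8, 6]
k=4: nums[4] = (8+1)%7 = 2 → [6, 1, 1, 1, 2, 6]
k=5: nums[5] = (6+2)%7 = 1 → [6, 1, 1, 1, 2, 1]

[6, 1, 1, 1, 2, 1]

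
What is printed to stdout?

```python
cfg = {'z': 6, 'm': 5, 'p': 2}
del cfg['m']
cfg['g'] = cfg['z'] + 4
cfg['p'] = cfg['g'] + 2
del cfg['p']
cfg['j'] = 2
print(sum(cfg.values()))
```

del 'm' → {'z': 6, 'p': 2}
cfg['g'] = cfg['z']+4 = 10 → {'z': 6, 'p': 2, 'g': 10}
cfg['p'] = cfg['g']+2 = 12 → {'z': 6, 'p': 12, 'g': 10}
del 'p' → {'z': 6, 'g': 10}
cfg['j'] = 2 → {'z': 6, 'g': 10, 'j': 2}
sum of values = 18

18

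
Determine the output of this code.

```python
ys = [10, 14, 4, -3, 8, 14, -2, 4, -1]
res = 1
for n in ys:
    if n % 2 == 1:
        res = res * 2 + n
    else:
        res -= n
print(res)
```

n=10: not odd, res = 1-10 = -9
n=14: not odd, res = (-9)-14 = -23
n=4: not odd, res = (-23)-4 = -27
n=-3: odd, res = (-27)*2+(-3) = -57
n=8: not odd, res = (-57)-8 = -65
n=14: not odd, res = (-65)-14 = -79
n=-2: not odd, res = (-79)-(-2) = -77
n=4: not odd, res = (-77)-4 = -81
n=-1: odd, res = (-81)*2+(-1) = -163

-163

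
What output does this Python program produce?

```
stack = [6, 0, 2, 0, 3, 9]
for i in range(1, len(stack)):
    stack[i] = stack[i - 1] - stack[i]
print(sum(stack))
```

i=1: stack[1] = 6-0 = 6 → [6, 6, 2, 0, 3, 9]
i=2: stack[2] = 6-2 = 4 → [6, 6, 4, 0, 3, 9]
i=3: stack[3] = 4-0 = 4 → [6, 6, 4, 4, 3, 9]
i=4: stack[4] = 4-3 = 1 → [6, 6, 4, 4, 1, 9]
i=5: stack[5] = 1-9 = -8 → [6, 6, 4, 4, 1, -8]
sum = 13

13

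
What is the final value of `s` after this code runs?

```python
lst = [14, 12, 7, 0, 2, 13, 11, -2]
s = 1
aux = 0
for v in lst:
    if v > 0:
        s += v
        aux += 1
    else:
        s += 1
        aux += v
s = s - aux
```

58

v=14: >0, s = 1+14 = 15; aux=1
v=12: >0, s = 15+12 = 27; aux=2
v=7: >0, s = 27+7 = 34; aux=3
v=0: not >0, s = 34+1 = 35; aux=3
v=2: >0, s = 35+2 = 37; aux=4
v=13: >0, s = 37+13 = 50; aux=5
v=11: >0, s = 50+11 = 61; aux=6
v=-2: not >0, s = 61+1 = 62; aux=4
s-aux = 62-4 = 58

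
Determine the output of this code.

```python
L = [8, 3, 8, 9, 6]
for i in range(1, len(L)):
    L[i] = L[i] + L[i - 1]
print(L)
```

i=1: L[1] = 3+8 = 11 → [8, 11, 8, 9, 6]
i=2: L[2] = 8+11 = 19 → [8, 11, 19, 9, 6]
i=3: L[3] = 9+19 = 28 → [8, 11, 19, 28, 6]
i=4: L[4] = 6+28 = 34 → [8, 11, 19, 28, 34]

[8, 11, 19, 28, 34]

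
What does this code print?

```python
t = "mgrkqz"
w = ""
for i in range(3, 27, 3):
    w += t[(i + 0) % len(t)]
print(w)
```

kmkmkmkm

i=3: add t[3]='k' → 'k'
i=6: add t[0]='m' → 'km'
i=9: add t[3]='k' → 'kmk'
i=12: add t[0]='m' → 'kmkm'
i=15: add t[3]='k' → 'kmkmk'
i=18: add t[0]='m' → 'kmkmkm'
i=21: add t[3]='k' → 'kmkmkmk'
i=24: add t[0]='m' → 'kmkmkmkm'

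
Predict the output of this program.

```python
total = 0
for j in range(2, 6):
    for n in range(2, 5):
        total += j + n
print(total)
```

j=2,n=2: total = 0+4 = 4
j=2,n=3: total = 4+5 = 9
j=2,n=4: total = 9+6 = 15
j=3,n=2: total = 15+5 = 20
j=3,n=3: total = 20+6 = 26
j=3,n=4: total = 26+7 = 33
j=4,n=2: total = 33+6 = 39
j=4,n=3: total = 39+7 = 46
j=4,n=4: total = 46+8 = 54
j=5,n=2: total = 54+7 = 61
j=5,n=3: total = 61+8 = 69
j=5,n=4: total = 69+9 = 78

78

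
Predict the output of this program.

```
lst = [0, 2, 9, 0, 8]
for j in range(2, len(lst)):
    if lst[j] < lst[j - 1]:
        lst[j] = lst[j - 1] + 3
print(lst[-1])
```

15

j=2: 9>=2, unchanged → [0, 2, 9, 0, 8]
j=3: 0<9, lst[3] = 9+3 = 12 → [0, 2, 9, 12, 8]
j=4: 8<12, lst[4] = 12+3 = 15 → [0, 2, 9, 12, 15]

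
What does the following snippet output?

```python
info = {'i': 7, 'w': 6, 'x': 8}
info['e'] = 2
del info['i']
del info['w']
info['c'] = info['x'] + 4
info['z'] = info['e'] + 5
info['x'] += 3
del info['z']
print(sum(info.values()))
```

25

info['e'] = 2 → {'i': 7, 'w': 6, 'x': 8, 'e': 2}
del 'i' → {'w': 6, 'x': 8, 'e': 2}
del 'w' → {'x': 8, 'e': 2}
info['c'] = info['x']+4 = 12 → {'x': 8, 'e': 2, 'c': 12}
info['z'] = info['e']+5 = 7 → {'x': 8, 'e': 2, 'c': 12, 'z': 7}
info['x'] = 8+3 = 11 → {'x': 11, 'e': 2, 'c': 12, 'z': 7}
del 'z' → {'x': 11, 'e': 2, 'c': 12}
sum of values = 25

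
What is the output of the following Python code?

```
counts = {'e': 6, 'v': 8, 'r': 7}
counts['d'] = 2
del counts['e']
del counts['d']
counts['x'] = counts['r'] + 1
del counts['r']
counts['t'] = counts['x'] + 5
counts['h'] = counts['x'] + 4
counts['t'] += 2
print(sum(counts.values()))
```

counts['d'] = 2 → {'e': 6, 'v': 8, 'r': 7, 'd': 2}
del 'e' → {'v': 8, 'r': 7, 'd': 2}
del 'd' → {'v': 8, 'r': 7}
counts['x'] = counts['r']+1 = 8 → {'v': 8, 'r': 7, 'x': 8}
del 'r' → {'v': 8, 'x': 8}
counts['t'] = counts['x']+5 = 13 → {'v': 8, 'x': 8, 't': 13}
counts['h'] = counts['x']+4 = 12 → {'v': 8, 'x': 8, 't': 13, 'h': 12}
counts['t'] = 13+2 = 15 → {'v': 8, 'x': 8, 't': 15, 'h': 12}
sum of values = 43

43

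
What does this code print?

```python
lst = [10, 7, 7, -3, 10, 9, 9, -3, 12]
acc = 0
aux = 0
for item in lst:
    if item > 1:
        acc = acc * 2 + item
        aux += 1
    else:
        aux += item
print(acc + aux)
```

1123

item=10: >1, acc = 0*2+10 = 10; aux=1
item=7: >1, acc = 10*2+7 = 27; aux=2
item=7: >1, acc = 27*2+7 = 61; aux=3
item=-3: not >1; aux=0
item=10: >1, acc = 61*2+10 = 132; aux=1
item=9: >1, acc = 132*2+9 = 273; aux=2
item=9: >1, acc = 273*2+9 = 555; aux=3
item=-3: not >1; aux=0
item=12: >1, acc = 555*2+12 = 1122; aux=1
acc+aux = 1122+1 = 1123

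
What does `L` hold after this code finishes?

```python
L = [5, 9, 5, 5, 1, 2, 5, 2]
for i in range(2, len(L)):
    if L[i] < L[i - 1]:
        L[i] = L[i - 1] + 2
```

[5, 9, 11, 13, 15, 17, 19, 21]

i=2: 5<9, L[2] = 9+2 = 11 → [5, 9, 11, 5, 1, 2, 5, 2]
i=3: 5<11, L[3] = 11+2 = 13 → [5, 9, 11, 13, 1, 2, 5, 2]
i=4: 1<13, L[4] = 13+2 = 15 → [5, 9, 11, 13, 15, 2, 5, 2]
i=5: 2<15, L[5] = 15+2 = 17 → [5, 9, 11, 13, 15, 17, 5, 2]
i=6: 5<17, L[6] = 17+2 = 19 → [5, 9, 11, 13, 15, 17, 19, 2]
i=7: 2<19, L[7] = 19+2 = 21 → [5, 9, 11, 13, 15, 17, 19, 21]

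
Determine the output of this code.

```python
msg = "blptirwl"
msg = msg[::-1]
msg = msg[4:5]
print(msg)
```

reverse → 'lwritplb'
slice [4:5] → 't'

t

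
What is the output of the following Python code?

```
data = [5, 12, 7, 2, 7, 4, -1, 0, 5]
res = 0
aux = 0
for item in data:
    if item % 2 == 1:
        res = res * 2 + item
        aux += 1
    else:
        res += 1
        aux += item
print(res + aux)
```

220

item=5: odd, res = 0*2+5 = 5; aux=1
item=12: not odd, res = 5+1 = 6; aux=13
item=7: odd, res = 6*2+7 = 19; aux=14
item=2: not odd, res = 19+1 = 20; aux=16
item=7: odd, res = 20*2+7 = 47; aux=17
item=4: not odd, res = 47+1 = 48; aux=21
item=-1: odd, res = 48*2+(-1) = 95; aux=22
item=0: not odd, res = 95+1 = 96; aux=22
item=5: odd, res = 96*2+5 = 197; aux=23
res+aux = 197+23 = 220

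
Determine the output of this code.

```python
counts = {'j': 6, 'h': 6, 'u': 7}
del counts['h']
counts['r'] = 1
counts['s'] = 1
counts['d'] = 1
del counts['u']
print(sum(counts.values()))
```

9

del 'h' → {'j': 6, 'u': 7}
counts['r'] = 1 → {'j': 6, 'u': 7, 'r': 1}
counts['s'] = 1 → {'j': 6, 'u': 7, 'r': 1, 's': 1}
counts['d'] = 1 → {'j': 6, 'u': 7, 'r': 1, 's': 1, 'd': 1}
del 'u' → {'j': 6, 'r': 1, 's': 1, 'd': 1}
sum of values = 9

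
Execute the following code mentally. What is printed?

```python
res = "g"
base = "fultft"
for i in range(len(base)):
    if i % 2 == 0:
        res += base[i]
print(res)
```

i=0: add 'f' → 'gf'
i=1: skip
i=2: add 'l' → 'gfl'
i=3: skip
i=4: add 'f' → 'gflf'
i=5: skip

gflf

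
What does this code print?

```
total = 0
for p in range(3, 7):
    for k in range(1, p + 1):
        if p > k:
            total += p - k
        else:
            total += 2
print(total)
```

42

p=3,k=1: 3>1, total = 0+2 = 2
p=3,k=2: 3>2, total = 2+1 = 3
p=3,k=3: not 3>3, total = 3+2 = 5
p=4,k=1: 4>1, total = 5+3 = 8
p=4,k=2: 4>2, total = 8+2 = 10
p=4,k=3: 4>3, total = 10+1 = 11
p=4,k=4: not 4>4, total = 11+2 = 13
p=5,k=1: 5>1, total = 13+4 = 17
p=5,k=2: 5>2, total = 17+3 = 20
p=5,k=3: 5>3, total = 20+2 = 22
p=5,k=4: 5>4, total = 22+1 = 23
p=5,k=5: not 5>5, total = 23+2 = 25
p=6,k=1: 6>1, total = 25+5 = 30
p=6,k=2: 6>2, total = 30+4 = 34
p=6,k=3: 6>3, total = 34+3 = 37
p=6,k=4: 6>4, total = 37+2 = 39
p=6,k=5: 6>5, total = 39+1 = 40
p=6,k=6: not 6>6, total = 40+2 = 42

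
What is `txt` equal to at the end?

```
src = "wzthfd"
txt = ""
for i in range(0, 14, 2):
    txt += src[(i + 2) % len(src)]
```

'tfwtfwt'

i=0: add src[2]='t' → 't'
i=2: add src[4]='f' → 'tf'
i=4: add src[0]='w' → 'tfw'
i=6: add src[2]='t' → 'tfwt'
i=8: add src[4]='f' → 'tfwtf'
i=10: add src[0]='w' → 'tfwtfw'
i=12: add src[2]='t' → 'tfwtfwt'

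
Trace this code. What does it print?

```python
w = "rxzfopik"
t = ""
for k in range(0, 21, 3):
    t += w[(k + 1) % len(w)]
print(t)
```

k=0: add w[1]='x' → 'x'
k=3: add w[4]='o' → 'xo'
k=6: add w[7]='k' → 'xok'
k=9: add w[2]='z' → 'xokz'
k=12: add w[5]='p' → 'xokzp'
k=15: add w[0]='r' → 'xokzpr'
k=18: add w[3]='f' → 'xokzprf'

xokzprf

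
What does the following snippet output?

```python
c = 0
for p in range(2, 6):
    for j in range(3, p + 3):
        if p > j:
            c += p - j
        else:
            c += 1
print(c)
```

p=2,j=3: not 2>3, c = 0+1 = 1
p=2,j=4: not 2>4, c = 1+1 = 2
p=3,j=3: not 3>3, c = 2+1 = 3
p=3,j=4: not 3>4, c = 3+1 = 4
p=3,j=5: not 3>5, c = 4+1 = 5
p=4,j=3: 4>3, c = 5+1 = 6
p=4,j=4: not 4>4, c = 6+1 = 7
p=4,j=5: not 4>5, c = 7+1 = 8
p=4,j=6: not 4>6, c = 8+1 = 9
p=5,j=3: 5>3, c = 9+2 = 11
p=5,j=4: 5>4, c = 11+1 = 12
p=5,j=5: not 5>5, c = 12+1 = 13
p=5,j=6: not 5>6, c = 13+1 = 14
p=5,j=7: not 5>7, c = 14+1 = 15

15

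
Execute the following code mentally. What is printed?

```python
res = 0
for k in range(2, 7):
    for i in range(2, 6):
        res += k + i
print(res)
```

k=2,i=2: res = 0+4 = 4
k=2,i=3: res = 4+5 = 9
k=2,i=4: res = 9+6 = 15
k=2,i=5: res = 15+7 = 22
k=3,i=2: res = 22+5 = 27
k=3,i=3: res = 27+6 = 33
k=3,i=4: res = 33+7 = 40
k=3,i=5: res = 40+8 = 48
k=4,i=2: res = 48+6 = 54
k=4,i=3: res = 54+7 = 61
k=4,i=4: res = 61+8 = 69
k=4,i=5: res = 69+9 = 78
k=5,i=2: res = 78+7 = 85
k=5,i=3: res = 85+8 = 93
k=5,i=4: res = 93+9 = 102
k=5,i=5: res = 102+10 = 112
k=6,i=2: res = 112+8 = 120
k=6,i=3: res = 120+9 = 129
k=6,i=4: res = 129+10 = 139
k=6,i=5: res = 139+11 = 150

150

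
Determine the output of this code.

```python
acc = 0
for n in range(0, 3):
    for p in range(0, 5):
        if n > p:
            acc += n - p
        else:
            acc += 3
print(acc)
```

40

n=0,p=0: not 0>0, acc = 0+3 = 3
n=0,p=1: not 0>1, acc = 3+3 = 6
n=0,p=2: not 0>2, acc = 6+3 = 9
n=0,p=3: not 0>3, acc = 9+3 = 12
n=0,p=4: not 0>4, acc = 12+3 = 15
n=1,p=0: 1>0, acc = 15+1 = 16
n=1,p=1: not 1>1, acc = 16+3 = 19
n=1,p=2: not 1>2, acc = 19+3 = 22
n=1,p=3: not 1>3, acc = 22+3 = 25
n=1,p=4: not 1>4, acc = 25+3 = 28
n=2,p=0: 2>0, acc = 28+2 = 30
n=2,p=1: 2>1, acc = 30+1 = 31
n=2,p=2: not 2>2, acc = 31+3 = 34
n=2,p=3: not 2>3, acc = 34+3 = 37
n=2,p=4: not 2>4, acc = 37+3 = 40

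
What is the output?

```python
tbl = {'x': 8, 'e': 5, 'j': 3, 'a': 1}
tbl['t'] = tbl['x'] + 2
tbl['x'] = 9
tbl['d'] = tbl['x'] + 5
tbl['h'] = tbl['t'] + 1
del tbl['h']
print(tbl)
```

{'x': 9, 'e': 5, 'j': 3, 'a': 1, 't': 10, 'd': 14}

tbl['t'] = tbl['x']+2 = 10 → {'x': 8, 'e': 5, 'j': 3, 'a': 1, 't': 10}
tbl['x'] = 9 → {'x': 9, 'e': 5, 'j': 3, 'a': 1, 't': 10}
tbl['d'] = tbl['x']+5 = 14 → {'x': 9, 'e': 5, 'j': 3, 'a': 1, 't': 10, 'd': 14}
tbl['h'] = tbl['t']+1 = 11 → {'x': 9, 'e': 5, 'j': 3, 'a': 1, 't': 10, 'd': 14, 'h': 11}
del 'h' → {'x': 9, 'e': 5, 'j': 3, 'a': 1, 't': 10, 'd': 14}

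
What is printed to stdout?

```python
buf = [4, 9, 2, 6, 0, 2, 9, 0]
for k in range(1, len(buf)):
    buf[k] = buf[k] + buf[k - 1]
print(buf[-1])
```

k=1: buf[1] = 9+4 = 13 → [4, 13, 2, 6, 0, 2, 9, 0]
k=2: buf[2] = 2+13 = 15 → [4, 13, 15, 6, 0, 2, 9, 0]
k=3: buf[3] = 6+15 = 21 → [4, 13, 15, 21, 0, 2, 9, 0]
k=4: buf[4] = 0+21 = 21 → [4, 13, 15, 21, 21, 2, 9, 0]
k=5: buf[5] = 2+21 = 23 → [4, 13, 15, 21, 21, 23, 9, 0]
k=6: buf[6] = 9+23 = 32 → [4, 13, 15, 21, 21, 23, 32, 0]
k=7: buf[7] = 0+32 = 32 → [4, 13, 15, 21, 21, 23, 32, 32]

32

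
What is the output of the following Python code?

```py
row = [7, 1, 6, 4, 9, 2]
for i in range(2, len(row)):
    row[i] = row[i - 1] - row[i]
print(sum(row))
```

-44

i=2: row[2] = 1-6 = -5 → [7, 1, -5, 4, 9, 2]
i=3: row[3] = (-5)-4 = -9 → [7, 1, -5, -9, 9, 2]
i=4: row[4] = (-9)-9 = -18 → [7, 1, -5, -9, -18, 2]
i=5: row[5] = (-18)-2 = -20 → [7, 1, -5, -9, -18, -20]
sum = -44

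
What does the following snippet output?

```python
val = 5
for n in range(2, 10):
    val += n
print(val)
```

n=2: val = 5+2 = 7
n=3: val = 7+3 = 10
n=4: val = 10+4 = 14
n=5: val = 14+5 = 19
n=6: val = 19+6 = 25
n=7: val = 25+7 = 32
n=8: val = 32+8 = 40
n=9: val = 40+9 = 49

49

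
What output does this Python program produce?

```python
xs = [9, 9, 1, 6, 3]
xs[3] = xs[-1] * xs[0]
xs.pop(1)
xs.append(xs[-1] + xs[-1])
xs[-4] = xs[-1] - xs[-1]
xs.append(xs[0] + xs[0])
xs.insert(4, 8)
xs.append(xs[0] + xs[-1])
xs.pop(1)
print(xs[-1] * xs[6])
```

xs[3] = xs[-1]*xs[0] = 3*9 = 27 → [9, 9, 1, 27, 3]
pop(1) removes 9 → [9, 1, 27, 3]
append xs[-1]+xs[-1] = 3+3 = 6 → [9, 1, 27, 3, 6]
xs[-4] = xs[-1]-xs[-1] = 6-6 = 0 → [9, 0, 27, 3, 6]
append xs[0]+xs[0] = 9+9 = 18 → [9, 0, 27, 3, 6, 18]
insert 8 at 4 → [9, 0, 27, 3, 8, 6, 18]
append xs[0]+xs[-1] = 9+18 = 27 → [9, 0, 27, 3, 8, 6, 18, 27]
pop(1) removes 0 → [9, 27, 3, 8, 6, 18, 27]
xs[-1]*xs[6] = 27*27 = 729

729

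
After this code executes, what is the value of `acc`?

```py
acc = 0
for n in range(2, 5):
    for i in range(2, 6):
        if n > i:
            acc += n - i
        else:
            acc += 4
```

40

n=2,i=2: not 2>2, acc = 0+4 = 4
n=2,i=3: not 2>3, acc = 4+4 = 8
n=2,i=4: not 2>4, acc = 8+4 = 12
n=2,i=5: not 2>5, acc = 12+4 = 16
n=3,i=2: 3>2, acc = 16+1 = 17
n=3,i=3: not 3>3, acc = 17+4 = 21
n=3,i=4: not 3>4, acc = 21+4 = 25
n=3,i=5: not 3>5, acc = 25+4 = 29
n=4,i=2: 4>2, acc = 29+2 = 31
n=4,i=3: 4>3, acc = 31+1 = 32
n=4,i=4: not 4>4, acc = 32+4 = 36
n=4,i=5: not 4>5, acc = 36+4 = 40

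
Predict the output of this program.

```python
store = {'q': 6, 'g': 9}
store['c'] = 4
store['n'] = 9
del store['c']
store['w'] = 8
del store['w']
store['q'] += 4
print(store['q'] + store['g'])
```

store['c'] = 4 → {'q': 6, 'g': 9, 'c': 4}
store['n'] = 9 → {'q': 6, 'g': 9, 'c': 4, 'n': 9}
del 'c' → {'q': 6, 'g': 9, 'n': 9}
store['w'] = 8 → {'q': 6, 'g': 9, 'n': 9, 'w': 8}
del 'w' → {'q': 6, 'g': 9, 'n': 9}
store['q'] = 6+4 = 10 → {'q': 10, 'g': 9, 'n': 9}
store['q']+store['g'] = 10+9 = 19

19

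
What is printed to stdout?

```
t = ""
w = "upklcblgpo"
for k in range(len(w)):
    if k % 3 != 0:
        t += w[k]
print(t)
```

k=0: skip
k=1: add 'p' → 'p'
k=2: add 'k' → 'pk'
k=3: skip
k=4: add 'c' → 'pkc'
k=5: add 'b' → 'pkcb'
k=6: skip
k=7: add 'g' → 'pkcbg'
k=8: add 'p' → 'pkcbgp'
k=9: skip

pkcbgp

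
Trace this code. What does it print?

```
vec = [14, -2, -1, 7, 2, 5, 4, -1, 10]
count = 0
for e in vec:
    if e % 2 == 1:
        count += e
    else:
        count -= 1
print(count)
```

e=14: not odd, count = 0-1 = -1
e=-2: not odd, count = (-1)-1 = -2
e=-1: odd, count = (-2)+(-1) = -3
e=7: odd, count = (-3)+7 = 4
e=2: not odd, count = 4-1 = 3
e=5: odd, count = 3+5 = 8
e=4: not odd, count = 8-1 = 7
e=-1: odd, count = 7+(-1) = 6
e=10: not odd, count = 6-1 = 5

5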